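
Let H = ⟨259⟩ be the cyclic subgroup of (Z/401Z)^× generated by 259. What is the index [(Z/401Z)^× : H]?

5

By Lagrange's theorem, ord_401(259) divides φ(401) = 401 − 1 = 400 = 2^4 · 5^2.
Divisors of 400: 1, 2, 4, 5, 8, 10, 16, 20, 25, 40, 50, 80, 100, 200, 400.
Check 259^d mod 401 for each divisor in increasing order:
259^1 ≡ 259 (mod 401)
259^2 ≡ 114 (mod 401)
259^4 ≡ 164 (mod 401)
259^5 ≡ 371 (mod 401)
259^8 ≡ 29 (mod 401)
259^10 ≡ 98 (mod 401)
259^16 ≡ 39 (mod 401)
259^20 ≡ 381 (mod 401)
259^25 ≡ 199 (mod 401)
259^40 ≡ 400 (mod 401)
259^50 ≡ 303 (mod 401)
259^80 ≡ 1 (mod 401) ✓
The order of 259 is 80, so the subgroup it generates has 80 elements.
Index = |(Z/401Z)^×| / |⟨259⟩| = 400 / 80 = 5.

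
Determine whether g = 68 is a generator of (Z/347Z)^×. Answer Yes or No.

Yes

φ(347) = 347 − 1 = 346 = 2 · 173.
It suffices to check that the order of 68 is not a proper divisor of 346: compute 68^(346/q) for q ∈ {2, 173}.
68^173 ≡ 346 (mod 347)  [q = 2: ≢ 1 ✓]
68^2 ≡ 113 (mod 347)  [q = 173: ≢ 1 ✓]
Every test exponent gives a nontrivial residue, hence 68 generates the full group.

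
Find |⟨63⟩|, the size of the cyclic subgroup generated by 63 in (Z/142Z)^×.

70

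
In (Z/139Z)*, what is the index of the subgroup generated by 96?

ord(96) | φ(139) = 139 − 1 = 138 = 2 · 3 · 23.
Divisors of 138: 1, 2, 3, 6, 23, 46, 69, 138.
Evaluate successive powers at the divisors of 138:
96^1 ≡ 96
96^2 ≡ 42
96^3 ≡ 1
Thus |⟨96⟩| = ord(96) = 3.
[(Z/139Z)^× : ⟨96⟩] = 138/3 = 46.

46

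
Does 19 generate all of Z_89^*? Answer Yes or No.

Yes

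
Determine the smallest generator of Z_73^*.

5

φ(73) = 73 − 1 = 72 = 2^3 · 3^2.
Test candidates g = 2, 3, … against the prime factors q ∈ {2, 3} of φ(73): g is a generator iff g^(72/q) ≢ 1 for every such q.
g = 2: 2^36 ≡ 1 — hits 1, so not a primitive root.
g = 3: 3^36 ≡ 1 — hits 1, so not a primitive root.
g = 4: 4^36 ≡ 1 — hits 1, so not a primitive root.
g = 5: 5^36 ≡ 72; 5^24 ≡ 8 — none is 1, so 5 is a primitive root.
The smallest primitive root modulo 73 is 5.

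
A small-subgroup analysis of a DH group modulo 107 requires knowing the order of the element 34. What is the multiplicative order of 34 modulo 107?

By Lagrange's theorem, ord_107(34) divides φ(107) = 107 − 1 = 106 = 2 · 53.
Divisors of 106: 1, 2, 53, 106.
Check 34^d mod 107 for each divisor in increasing order:
34^1 ≡ 34 (mod 107)
34^2 ≡ 86 (mod 107)
34^53 ≡ 1 (mod 107) ✓
Hence ord(34) = 53.

53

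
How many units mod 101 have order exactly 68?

φ(101) = 101 − 1 = 100 = 2^2 · 5^2.
In a cyclic group of order 100, there are φ(d) elements of order d for each divisor d of 100, and zero for non-divisors.
68 does not divide 100, so no element of (Z/101Z)^× has order 68.

0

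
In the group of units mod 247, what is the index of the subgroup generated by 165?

By Lagrange's theorem, ord_247(165) divides φ(247) = φ(13·19) = (13−1)·(19−1) = 12·18 = 216 = 2^3 · 3^3.
Divisors of 216: 1, 2, 3, 4, 6, 8, 9, 12, 18, 24, 27, 36, 54, 72, 108, 216.
Test each divisor d:
165^1 ≡ 165
165^2 ≡ 55
165^3 ≡ 183
165^4 ≡ 61
165^6 ≡ 144
165^8 ≡ 16
165^9 ≡ 170
165^12 ≡ 235
165^18 ≡ 1
Thus |⟨165⟩| = ord(165) = 18.
[(Z/247Z)^× : ⟨165⟩] = 216/18 = 12.

12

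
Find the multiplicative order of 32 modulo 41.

4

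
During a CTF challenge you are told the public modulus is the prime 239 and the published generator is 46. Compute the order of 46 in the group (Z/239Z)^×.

238

ord(46) | φ(239) = 239 − 1 = 238 = 2 · 7 · 17.
Divisors of 238: 1, 2, 7, 14, 17, 34, 119, 238.
Compute 46^d (mod 239) for the divisors d until we hit 1:
46^1 ≡ 46 (mod 239)
46^2 ≡ 204 (mod 239)
46^7 ≡ 217 (mod 239)
46^14 ≡ 6 (mod 239)
46^17 ≡ 139 (mod 239)
46^34 ≡ 201 (mod 239)
46^119 ≡ 238 (mod 239)
46^238 ≡ 1 (mod 239) ✓
The smallest such exponent is 238, so the order of 46 is 238.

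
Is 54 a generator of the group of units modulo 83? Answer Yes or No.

Yes

φ(83) = 83 − 1 = 82 = 2 · 41.
Test 54^(82/q) mod 83 for each prime factor q of 82:
54^41 ≡ 82 (mod 83)  [q = 2: ≢ 1 ✓]
54^2 ≡ 11 (mod 83)  [q = 41: ≢ 1 ✓]
Every test exponent gives a nontrivial residue, hence 54 generates the full group.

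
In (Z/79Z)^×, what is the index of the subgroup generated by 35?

ord(35) | φ(79) = 79 − 1 = 78 = 2 · 3 · 13.
Divisors of 78: 1, 2, 3, 6, 13, 26, 39, 78.
Evaluate successive powers at the divisors of 78:
35^1 ≡ 35 (mod 79)
35^2 ≡ 40 (mod 79)
35^3 ≡ 57 (mod 79)
35^6 ≡ 10 (mod 79)
35^13 ≡ 24 (mod 79)
35^26 ≡ 23 (mod 79)
35^39 ≡ 78 (mod 79)
35^78 ≡ 1 (mod 79) ✓
The order of 35 is 78, so the subgroup it generates has 78 elements.
The index is φ(79) / ord(35) = 78 / 78 = 1.

1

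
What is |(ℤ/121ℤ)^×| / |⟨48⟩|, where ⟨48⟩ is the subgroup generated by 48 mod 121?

2

The order of 48 must divide φ(121) = φ(11^2) = 11·(11−1) = 110 = 2 · 5 · 11.
Divisors of 110: 1, 2, 5, 10, 11, 22, 55, 110.
Check 48^d mod 121 for each divisor in increasing order:
48^1 ≡ 48 (mod 121)
48^2 ≡ 5 (mod 121)
48^5 ≡ 111 (mod 121)
48^10 ≡ 100 (mod 121)
48^11 ≡ 81 (mod 121)
48^22 ≡ 27 (mod 121)
48^55 ≡ 1 (mod 121) ✓
The order of 48 is 55, so the subgroup it generates has 55 elements.
The index is φ(121) / ord(48) = 110 / 55 = 2.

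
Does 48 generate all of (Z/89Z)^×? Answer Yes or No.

Yes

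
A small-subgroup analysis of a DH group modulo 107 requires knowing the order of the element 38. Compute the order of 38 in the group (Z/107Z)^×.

106

By Lagrange's theorem, ord_107(38) divides φ(107) = 107 − 1 = 106 = 2 · 53.
Divisors of 106: 1, 2, 53, 106.
Evaluate successive powers at the divisors of 106:
38^1 ≡ 38
38^2 ≡ 53
38^53 ≡ 106
38^106 ≡ 1
Hence ord(38) = 106.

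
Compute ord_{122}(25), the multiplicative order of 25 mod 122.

15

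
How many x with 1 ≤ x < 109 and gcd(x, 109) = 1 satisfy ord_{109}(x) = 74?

0

φ(109) = 109 − 1 = 108 = 2^2 · 3^3.
Since (Z/109Z)^× is cyclic of order 108, the number of elements of order d is φ(d) when d | 108 and 0 otherwise.
Since 74 ∤ 108, the count is 0.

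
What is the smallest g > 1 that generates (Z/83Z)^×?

2

φ(83) = 83 − 1 = 82 = 2 · 41.
Test candidates g = 2, 3, … against the prime factors q ∈ {2, 41} of φ(83): g is a generator iff g^(82/q) ≢ 1 for every such q.
g = 2: 2^41 ≡ 82; 2^2 ≡ 4 — none is 1, so 2 is a primitive root.
Hence the least primitive root of 83 is 2.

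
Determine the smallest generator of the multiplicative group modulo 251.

6

φ(251) = 251 − 1 = 250 = 2 · 5^3.
Test candidates g = 2, 3, … against the prime factors q ∈ {2, 5} of φ(251): g is a generator iff g^(250/q) ≢ 1 for every such q.
g = 2: 2^125 ≡ 250; 2^50 ≡ 1 — hits 1, so not a primitive root.
g = 3: 3^125 ≡ 1 — hits 1, so not a primitive root.
g = 4: 4^125 ≡ 1 — hits 1, so not a primitive root.
g = 5: 5^125 ≡ 1 — hits 1, so not a primitive root.
g = 6: 6^125 ≡ 250; 6^50 ≡ 219 — none is 1, so 6 is a primitive root.
The smallest primitive root modulo 251 is 6.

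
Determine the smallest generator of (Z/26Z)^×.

7

φ(26) = φ(2)·φ(13) = 1·12 = 12 = 2^2 · 3.
g is a primitive root iff g^(12/q) ≢ 1 (mod 26) for each prime q ∈ {2, 3}.
g = 2: gcd(2, 26) = 2 > 1, not a unit — skip.
g = 3: 3^6 ≡ 1 — hits 1, so not a primitive root.
g = 4: gcd(4, 26) = 2 > 1, not a unit — skip.
g = 5: 5^6 ≡ 25; 5^4 ≡ 1 — hits 1, so not a primitive root.
g = 6: gcd(6, 26) = 2 > 1, not a unit — skip.
g = 7: 7^6 ≡ 25; 7^4 ≡ 9 — none is 1, so 7 is a primitive root.
So 7 is the smallest generator of (Z/26Z)^×.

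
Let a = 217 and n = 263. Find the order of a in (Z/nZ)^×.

ord(217) | φ(263) = 263 − 1 = 262 = 2 · 131.
Divisors of 262: 1, 2, 131, 262.
Compute 217^d (mod 263) for the divisors d until we hit 1:
217^1 ≡ 217 (mod 263)
217^2 ≡ 12 (mod 263)
217^131 ≡ 262 (mod 263)
217^262 ≡ 1 (mod 263) ✓
The smallest such exponent is 262, so the order of 217 is 262.

262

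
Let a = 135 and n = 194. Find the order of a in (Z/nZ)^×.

The order of 135 must divide φ(194) = φ(2)·φ(97) = 1·96 = 96 = 2^5 · 3.
Divisors of 96: 1, 2, 3, 4, 6, 8, 12, 16, 24, 32, 48, 96.
Check 135^d mod 194 for each divisor in increasing order:
135^1 ≡ 135 (mod 194)
135^2 ≡ 183 (mod 194)
135^3 ≡ 67 (mod 194)
135^4 ≡ 121 (mod 194)
135^6 ≡ 27 (mod 194)
135^8 ≡ 91 (mod 194)
135^12 ≡ 147 (mod 194)
135^16 ≡ 133 (mod 194)
135^24 ≡ 75 (mod 194)
135^32 ≡ 35 (mod 194)
135^48 ≡ 193 (mod 194)
135^96 ≡ 1 (mod 194) ✓
Hence ord(135) = 96.

96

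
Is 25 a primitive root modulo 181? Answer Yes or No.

No

φ(181) = 181 − 1 = 180 = 2^2 · 3^2 · 5.
25 is a primitive root mod 181 iff 25^(φ(181)/q) ≢ 1 for every prime q | φ(181), i.e. q ∈ {2, 3, 5}.
25^90 ≡ 1 (mod 181)  [q = 2: ≡ 1 ✗]
25^60 ≡ 1 (mod 181)  [q = 3: ≡ 1 ✗]
25^36 ≡ 42 (mod 181)  [q = 5: ≢ 1 ✓]
Since 25^90 ≡ 1, the order of 25 divides 90 < 180, so 25 is not a primitive root.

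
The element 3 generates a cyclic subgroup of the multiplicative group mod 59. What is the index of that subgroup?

ord(3) | φ(59) = 59 − 1 = 58 = 2 · 29.
Divisors of 58: 1, 2, 29, 58.
Check 3^d mod 59 for each divisor in increasing order:
3^1 ≡ 3 (mod 59)
3^2 ≡ 9 (mod 59)
3^29 ≡ 1 (mod 59) ✓
So ord_59(3) = 29, hence |⟨3⟩| = 29.
[(Z/59Z)^× : ⟨3⟩] = 58/29 = 2.

2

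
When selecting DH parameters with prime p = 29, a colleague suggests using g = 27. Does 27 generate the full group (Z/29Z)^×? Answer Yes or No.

φ(29) = 29 − 1 = 28 = 2^2 · 7.
An element g generates (Z/29Z)^× iff g^(28/q) ≢ 1 (mod 29) for each prime q ∈ {2, 7}.
27^14 ≡ 28 (mod 29)  [q = 2: ≢ 1 ✓]
27^4 ≡ 16 (mod 29)  [q = 7: ≢ 1 ✓]
Every test exponent gives a nontrivial residue, hence 27 generates the full group.

Yes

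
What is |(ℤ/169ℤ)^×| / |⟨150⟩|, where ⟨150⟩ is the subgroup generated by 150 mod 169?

13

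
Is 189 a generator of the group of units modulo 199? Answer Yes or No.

φ(199) = 199 − 1 = 198 = 2 · 3^2 · 11.
Test 189^(198/q) mod 199 for each prime factor q of 198:
189^99 ≡ 198 (mod 199)  [q = 2: ≢ 1 ✓]
189^66 ≡ 106 (mod 199)  [q = 3: ≢ 1 ✓]
189^18 ≡ 103 (mod 199)  [q = 11: ≢ 1 ✓]
All checks pass, so 189 has order 198 and is a primitive root modulo 199.

Yes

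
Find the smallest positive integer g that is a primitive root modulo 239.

7

φ(239) = 239 − 1 = 238 = 2 · 7 · 17.
Test candidates g = 2, 3, … against the prime factors q ∈ {2, 7, 17} of φ(239): g is a generator iff g^(238/q) ≢ 1 for every such q.
g = 2: 2^119 ≡ 1 — hits 1, so not a primitive root.
g = 3: 3^119 ≡ 1 — hits 1, so not a primitive root.
g = 4: 4^119 ≡ 1 — hits 1, so not a primitive root.
g = 5: 5^119 ≡ 1 — hits 1, so not a primitive root.
g = 6: 6^119 ≡ 1 — hits 1, so not a primitive root.
g = 7: 7^119 ≡ 238; 7^34 ≡ 24; 7^14 ≡ 211 — none is 1, so 7 is a primitive root.
So 7 is the smallest generator of (Z/239Z)^×.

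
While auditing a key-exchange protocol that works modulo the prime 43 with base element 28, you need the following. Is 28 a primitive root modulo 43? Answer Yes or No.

Yes

φ(43) = 43 − 1 = 42 = 2 · 3 · 7.
An element g generates (Z/43Z)^× iff g^(42/q) ≢ 1 (mod 43) for each prime q ∈ {2, 3, 7}.
28^21 ≡ 42 (mod 43)  [q = 2: ≢ 1 ✓]
28^14 ≡ 6 (mod 43)  [q = 3: ≢ 1 ✓]
28^6 ≡ 11 (mod 43)  [q = 7: ≢ 1 ✓]
Every test exponent gives a nontrivial residue, hence 28 generates the full group.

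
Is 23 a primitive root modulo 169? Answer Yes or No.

No

φ(169) = φ(13^2) = 13·(13−1) = 156 = 2^2 · 3 · 13.
Test 23^(156/q) mod 169 for each prime factor q of 156:
23^78 ≡ 1 (mod 169)  [q = 2: ≡ 1 ✗]
23^52 ≡ 146 (mod 169)  [q = 3: ≢ 1 ✓]
23^12 ≡ 1 (mod 169)  [q = 13: ≡ 1 ✗]
The check at q = 2 fails, so 23 generates a proper subgroup.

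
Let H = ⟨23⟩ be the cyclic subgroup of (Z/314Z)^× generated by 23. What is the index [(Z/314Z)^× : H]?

3

ord(23) | φ(314) = φ(2)·φ(157) = 1·156 = 156 = 2^2 · 3 · 13.
Divisors of 156: 1, 2, 3, 4, 6, 12, 13, 26, 39, 52, 78, 156.
Evaluate successive powers at the divisors of 156:
23^1 ≡ 23 (mod 314)
23^2 ≡ 215 (mod 314)
23^3 ≡ 235 (mod 314)
23^4 ≡ 67 (mod 314)
23^6 ≡ 275 (mod 314)
23^12 ≡ 265 (mod 314)
23^13 ≡ 129 (mod 314)
23^26 ≡ 313 (mod 314)
23^39 ≡ 185 (mod 314)
23^52 ≡ 1 (mod 314) ✓
Thus |⟨23⟩| = ord(23) = 52.
[(Z/314Z)^× : ⟨23⟩] = 156/52 = 3.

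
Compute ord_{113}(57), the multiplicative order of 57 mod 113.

28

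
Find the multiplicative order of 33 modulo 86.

42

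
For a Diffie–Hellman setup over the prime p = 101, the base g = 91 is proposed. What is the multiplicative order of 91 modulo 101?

4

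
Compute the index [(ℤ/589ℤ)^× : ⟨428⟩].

30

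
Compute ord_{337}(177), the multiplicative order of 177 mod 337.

Since 177 ∈ (Z/337Z)^×, its order divides φ(337) = 337 − 1 = 336 = 2^4 · 3 · 7.
Divisors of 336: 1, 2, 3, 4, 6, 7, 8, 12, 14, 16, 21, 24, 28, 42, 48, 56, 84, 112, 168, 336.
Evaluate successive powers at the divisors of 336:
177^1 ≡ 177 (mod 337)
177^2 ≡ 325 (mod 337)
177^3 ≡ 235 (mod 337)
177^4 ≡ 144 (mod 337)
177^6 ≡ 294 (mod 337)
177^7 ≡ 140 (mod 337)
177^8 ≡ 179 (mod 337)
177^12 ≡ 164 (mod 337)
177^14 ≡ 54 (mod 337)
177^16 ≡ 26 (mod 337)
177^21 ≡ 146 (mod 337)
177^24 ≡ 273 (mod 337)
177^28 ≡ 220 (mod 337)
177^42 ≡ 85 (mod 337)
177^48 ≡ 52 (mod 337)
177^56 ≡ 209 (mod 337)
177^84 ≡ 148 (mod 337)
177^112 ≡ 208 (mod 337)
177^168 ≡ 336 (mod 337)
177^336 ≡ 1 (mod 337) ✓
So ord_337(177) = 336.

336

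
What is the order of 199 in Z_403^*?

By Lagrange's theorem, ord_403(199) divides φ(403) = φ(13·31) = (13−1)·(31−1) = 12·30 = 360 = 2^3 · 3^2 · 5.
Divisors of 360: 1, 2, 3, 4, 5, 6, 8, 9, 10, 12, 15, 18, 20, 24, 30, 36, 40, 45, 60, 72, 90, 120, 180, 360.
Test each divisor d:
199^1 ≡ 199
199^2 ≡ 107
199^3 ≡ 337
199^4 ≡ 165
199^5 ≡ 192
199^6 ≡ 326
199^8 ≡ 224
199^9 ≡ 246
199^10 ≡ 191
199^12 ≡ 287
199^15 ≡ 402
199^18 ≡ 66
199^20 ≡ 211
199^24 ≡ 157
199^30 ≡ 1
So ord_403(199) = 30.

30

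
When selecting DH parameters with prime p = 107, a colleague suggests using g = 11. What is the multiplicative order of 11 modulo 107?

53

By Lagrange's theorem, ord_107(11) divides φ(107) = 107 − 1 = 106 = 2 · 53.
Divisors of 106: 1, 2, 53, 106.
Evaluate successive powers at the divisors of 106:
11^1 ≡ 11 (mod 107)
11^2 ≡ 14 (mod 107)
11^53 ≡ 1 (mod 107) ✓
The smallest such exponent is 53, so the order of 11 is 53.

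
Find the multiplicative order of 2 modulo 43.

The order of 2 must divide φ(43) = 43 − 1 = 42 = 2 · 3 · 7.
Divisors of 42: 1, 2, 3, 6, 7, 14, 21, 42.
Check 2^d mod 43 for each divisor in increasing order:
2^1 ≡ 2 (mod 43)
2^2 ≡ 4 (mod 43)
2^3 ≡ 8 (mod 43)
2^6 ≡ 21 (mod 43)
2^7 ≡ 42 (mod 43)
2^14 ≡ 1 (mod 43) ✓
The smallest such exponent is 14, so the order of 2 is 14.

14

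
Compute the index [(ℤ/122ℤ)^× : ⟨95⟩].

12

The order of 95 must divide φ(122) = φ(2)·φ(61) = 1·60 = 60 = 2^2 · 3 · 5.
Divisors of 60: 1, 2, 3, 4, 5, 6, 10, 12, 15, 20, 30, 60.
Check 95^d mod 122 for each divisor in increasing order:
95^1 ≡ 95 (mod 122)
95^2 ≡ 119 (mod 122)
95^3 ≡ 81 (mod 122)
95^4 ≡ 9 (mod 122)
95^5 ≡ 1 (mod 122) ✓
The order of 95 is 5, so the subgroup it generates has 5 elements.
The index is φ(122) / ord(95) = 60 / 5 = 12.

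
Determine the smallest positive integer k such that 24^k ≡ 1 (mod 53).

13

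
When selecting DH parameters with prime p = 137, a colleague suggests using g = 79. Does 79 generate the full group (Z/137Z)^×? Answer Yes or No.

Yes

φ(137) = 137 − 1 = 136 = 2^3 · 17.
An element g generates (Z/137Z)^× iff g^(136/q) ≢ 1 (mod 137) for each prime q ∈ {2, 17}.
79^68 ≡ 136 (mod 137)  [q = 2: ≢ 1 ✓]
79^8 ≡ 73 (mod 137)  [q = 17: ≢ 1 ✓]
All checks pass, so 79 has order 136 and is a primitive root modulo 137.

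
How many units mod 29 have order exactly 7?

φ(29) = 29 − 1 = 28 = 2^2 · 7.
In a cyclic group of order 28, there are φ(d) elements of order d for each divisor d of 28, and zero for non-divisors.
7 | 28, and φ(7) = 7 − 1 = 6.

6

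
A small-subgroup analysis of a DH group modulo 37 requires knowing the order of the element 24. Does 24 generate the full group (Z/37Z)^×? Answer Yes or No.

φ(37) = 37 − 1 = 36 = 2^2 · 3^2.
24 is a primitive root mod 37 iff 24^(φ(37)/q) ≢ 1 for every prime q | φ(37), i.e. q ∈ {2, 3}.
24^18 ≡ 36 (mod 37)  [q = 2: ≢ 1 ✓]
24^12 ≡ 10 (mod 37)  [q = 3: ≢ 1 ✓]
Every test exponent gives a nontrivial residue, hence 24 generates the full group.

Yes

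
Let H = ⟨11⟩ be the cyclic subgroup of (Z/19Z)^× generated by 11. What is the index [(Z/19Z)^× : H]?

6

Since 11 ∈ (Z/19Z)^×, its order divides φ(19) = 19 − 1 = 18 = 2 · 3^2.
Divisors of 18: 1, 2, 3, 6, 9, 18.
Check 11^d mod 19 for each divisor in increasing order:
11^1 ≡ 11
11^2 ≡ 7
11^3 ≡ 1
So ord_19(11) = 3, hence |⟨11⟩| = 3.
The index is φ(19) / ord(11) = 18 / 3 = 6.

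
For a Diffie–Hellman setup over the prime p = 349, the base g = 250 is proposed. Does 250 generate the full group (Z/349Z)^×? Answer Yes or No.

Yes

φ(349) = 349 − 1 = 348 = 2^2 · 3 · 29.
It suffices to check that the order of 250 is not a proper divisor of 348: compute 250^(348/q) for q ∈ {2, 3, 29}.
250^174 ≡ 348 (mod 349)  [q = 2: ≢ 1 ✓]
250^116 ≡ 226 (mod 349)  [q = 3: ≢ 1 ✓]
250^12 ≡ 285 (mod 349)  [q = 29: ≢ 1 ✓]
All checks pass, so 250 has order 348 and is a primitive root modulo 349.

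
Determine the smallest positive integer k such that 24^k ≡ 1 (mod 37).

Since 24 ∈ (Z/37Z)^×, its order divides φ(37) = 37 − 1 = 36 = 2^2 · 3^2.
Divisors of 36: 1, 2, 3, 4, 6, 9, 12, 18, 36.
Evaluate successive powers at the divisors of 36:
24^1 ≡ 24
24^2 ≡ 21
24^3 ≡ 23
24^4 ≡ 34
24^6 ≡ 11
24^9 ≡ 31
24^12 ≡ 10
24^18 ≡ 36
24^36 ≡ 1
The smallest such exponent is 36, so the order of 24 is 36.

36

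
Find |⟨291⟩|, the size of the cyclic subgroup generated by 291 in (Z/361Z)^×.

171

By Lagrange's theorem, ord_361(291) divides φ(361) = φ(19^2) = 19·(19−1) = 342 = 2 · 3^2 · 19.
Divisors of 342: 1, 2, 3, 6, 9, 18, 19, 38, 57, 114, 171, 342.
Evaluate successive powers at the divisors of 342:
291^1 ≡ 291
291^2 ≡ 207
291^3 ≡ 311
291^6 ≡ 334
291^9 ≡ 267
291^18 ≡ 172
291^19 ≡ 234
291^38 ≡ 245
291^57 ≡ 292
291^114 ≡ 68
291^171 ≡ 1
Therefore the multiplicative order of 291 modulo 361 is 171.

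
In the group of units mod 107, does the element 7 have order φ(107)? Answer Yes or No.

φ(107) = 107 − 1 = 106 = 2 · 53.
An element g generates (Z/107Z)^× iff g^(106/q) ≢ 1 (mod 107) for each prime q ∈ {2, 53}.
7^53 ≡ 106 (mod 107)  [q = 2: ≢ 1 ✓]
7^2 ≡ 49 (mod 107)  [q = 53: ≢ 1 ✓]
Every test exponent gives a nontrivial residue, hence 7 generates the full group.

Yes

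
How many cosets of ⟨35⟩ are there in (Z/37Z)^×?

The order of 35 must divide φ(37) = 37 − 1 = 36 = 2^2 · 3^2.
Divisors of 36: 1, 2, 3, 4, 6, 9, 12, 18, 36.
Test each divisor d:
35^1 ≡ 35 (mod 37)
35^2 ≡ 4 (mod 37)
35^3 ≡ 29 (mod 37)
35^4 ≡ 16 (mod 37)
35^6 ≡ 27 (mod 37)
35^9 ≡ 6 (mod 37)
35^12 ≡ 26 (mod 37)
35^18 ≡ 36 (mod 37)
35^36 ≡ 1 (mod 37) ✓
The order of 35 is 36, so the subgroup it generates has 36 elements.
Index = |(Z/37Z)^×| / |⟨35⟩| = 36 / 36 = 1.

1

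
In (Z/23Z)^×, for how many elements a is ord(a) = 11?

10

φ(23) = 23 − 1 = 22 = 2 · 11.
Since (Z/23Z)^× is cyclic of order 22, the number of elements of order d is φ(d) when d | 22 and 0 otherwise.
11 | 22, and φ(11) = 11 − 1 = 10.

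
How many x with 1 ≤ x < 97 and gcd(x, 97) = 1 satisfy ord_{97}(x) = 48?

φ(97) = 97 − 1 = 96 = 2^5 · 3.
(Z/97Z)^× is cyclic (|G| = 96); a cyclic group of order m has exactly φ(d) elements of each order d | m, and none otherwise.
48 = 2^4 · 3 divides 96, and φ(48) = 16.

16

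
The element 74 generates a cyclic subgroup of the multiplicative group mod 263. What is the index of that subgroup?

2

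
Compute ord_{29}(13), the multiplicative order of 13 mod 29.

14

ord(13) | φ(29) = 29 − 1 = 28 = 2^2 · 7.
Divisors of 28: 1, 2, 4, 7, 14, 28.
Test each divisor d:
13^1 ≡ 13 (mod 29)
13^2 ≡ 24 (mod 29)
13^4 ≡ 25 (mod 29)
13^7 ≡ 28 (mod 29)
13^14 ≡ 1 (mod 29) ✓
Therefore the multiplicative order of 13 modulo 29 is 14.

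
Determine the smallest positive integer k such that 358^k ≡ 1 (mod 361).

171

ord(358) | φ(361) = φ(19^2) = 19·(19−1) = 342 = 2 · 3^2 · 19.
Divisors of 342: 1, 2, 3, 6, 9, 18, 19, 38, 57, 114, 171, 342.
Compute 358^d (mod 361) for the divisors d until we hit 1:
358^1 ≡ 358
358^2 ≡ 9
358^3 ≡ 334
358^6 ≡ 7
358^9 ≡ 172
358^18 ≡ 343
358^19 ≡ 54
358^38 ≡ 28
358^57 ≡ 68
358^114 ≡ 292
358^171 ≡ 1
So ord_361(358) = 171.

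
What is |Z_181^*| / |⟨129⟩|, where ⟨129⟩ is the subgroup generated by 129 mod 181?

4

By Lagrange's theorem, ord_181(129) divides φ(181) = 181 − 1 = 180 = 2^2 · 3^2 · 5.
Divisors of 180: 1, 2, 3, 4, 5, 6, 9, 10, 12, 15, 18, 20, 30, 36, 45, 60, 90, 180.
Check 129^d mod 181 for each divisor in increasing order:
129^1 ≡ 129 (mod 181)
129^2 ≡ 170 (mod 181)
129^3 ≡ 29 (mod 181)
129^4 ≡ 121 (mod 181)
129^5 ≡ 43 (mod 181)
129^6 ≡ 117 (mod 181)
129^9 ≡ 135 (mod 181)
129^10 ≡ 39 (mod 181)
129^12 ≡ 114 (mod 181)
129^15 ≡ 48 (mod 181)
129^18 ≡ 125 (mod 181)
129^20 ≡ 73 (mod 181)
129^30 ≡ 132 (mod 181)
129^36 ≡ 59 (mod 181)
129^45 ≡ 1 (mod 181) ✓
So ord_181(129) = 45, hence |⟨129⟩| = 45.
Index = |(Z/181Z)^×| / |⟨129⟩| = 180 / 45 = 4.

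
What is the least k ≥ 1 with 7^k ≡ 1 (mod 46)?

22

The order of 7 must divide φ(46) = φ(2)·φ(23) = 1·22 = 22 = 2 · 11.
Divisors of 22: 1, 2, 11, 22.
Evaluate successive powers at the divisors of 22:
7^1 ≡ 7 (mod 46)
7^2 ≡ 3 (mod 46)
7^11 ≡ 45 (mod 46)
7^22 ≡ 1 (mod 46) ✓
So ord_46(7) = 22.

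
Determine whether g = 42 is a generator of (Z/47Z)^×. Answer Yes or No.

φ(47) = 47 − 1 = 46 = 2 · 23.
An element g generates (Z/47Z)^× iff g^(46/q) ≢ 1 (mod 47) for each prime q ∈ {2, 23}.
42^23 ≡ 1 (mod 47)  [q = 2: ≡ 1 ✗]
42^2 ≡ 25 (mod 47)  [q = 23: ≢ 1 ✓]
Since 42^23 ≡ 1, the order of 42 divides 23 < 46, so 42 is not a primitive root.

No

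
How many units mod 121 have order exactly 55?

φ(121) = φ(11^2) = 11·(11−1) = 110 = 2 · 5 · 11.
Since (Z/121Z)^× is cyclic of order 110, the number of elements of order d is φ(d) when d | 110 and 0 otherwise.
55 = 5 · 11 divides 110, and φ(55) = 40.

40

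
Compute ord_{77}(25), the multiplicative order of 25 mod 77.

15

The order of 25 must divide φ(77) = φ(7·11) = (7−1)·(11−1) = 6·10 = 60 = 2^2 · 3 · 5.
Divisors of 60: 1, 2, 3, 4, 5, 6, 10, 12, 15, 20, 30, 60.
Test each divisor d:
25^1 ≡ 25 (mod 77)
25^2 ≡ 9 (mod 77)
25^3 ≡ 71 (mod 77)
25^4 ≡ 4 (mod 77)
25^5 ≡ 23 (mod 77)
25^6 ≡ 36 (mod 77)
25^10 ≡ 67 (mod 77)
25^12 ≡ 64 (mod 77)
25^15 ≡ 1 (mod 77) ✓
Therefore the multiplicative order of 25 modulo 77 is 15.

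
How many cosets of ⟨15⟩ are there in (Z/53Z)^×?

By Lagrange's theorem, ord_53(15) divides φ(53) = 53 − 1 = 52 = 2^2 · 13.
Divisors of 52: 1, 2, 4, 13, 26, 52.
Test each divisor d:
15^1 ≡ 15 (mod 53)
15^2 ≡ 13 (mod 53)
15^4 ≡ 10 (mod 53)
15^13 ≡ 1 (mod 53) ✓
Thus |⟨15⟩| = ord(15) = 13.
The index is φ(53) / ord(15) = 52 / 13 = 4.

4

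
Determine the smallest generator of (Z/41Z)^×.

6

φ(41) = 41 − 1 = 40 = 2^3 · 5.
g is a primitive root iff g^(40/q) ≢ 1 (mod 41) for each prime q ∈ {2, 5}.
g = 2: 2^20 ≡ 1 — hits 1, so not a primitive root.
g = 3: 3^20 ≡ 40; 3^8 ≡ 1 — hits 1, so not a primitive root.
g = 4: 4^20 ≡ 1 — hits 1, so not a primitive root.
g = 5: 5^20 ≡ 1 — hits 1, so not a primitive root.
g = 6: 6^20 ≡ 40; 6^8 ≡ 10 — none is 1, so 6 is a primitive root.
Hence the least primitive root of 41 is 6.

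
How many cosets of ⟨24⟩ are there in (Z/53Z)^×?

The order of 24 must divide φ(53) = 53 − 1 = 52 = 2^2 · 13.
Divisors of 52: 1, 2, 4, 13, 26, 52.
Check 24^d mod 53 for each divisor in increasing order:
24^1 ≡ 24
24^2 ≡ 46
24^4 ≡ 49
24^13 ≡ 1
Thus |⟨24⟩| = ord(24) = 13.
The index is φ(53) / ord(24) = 52 / 13 = 4.

4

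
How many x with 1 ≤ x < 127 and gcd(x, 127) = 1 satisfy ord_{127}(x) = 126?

36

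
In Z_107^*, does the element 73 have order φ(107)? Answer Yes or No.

Yes

φ(107) = 107 − 1 = 106 = 2 · 53.
Test 73^(106/q) mod 107 for each prime factor q of 106:
73^53 ≡ 106 (mod 107)  [q = 2: ≢ 1 ✓]
73^2 ≡ 86 (mod 107)  [q = 53: ≢ 1 ✓]
None equal 1, so ord_107(73) = 106: 73 is a primitive root.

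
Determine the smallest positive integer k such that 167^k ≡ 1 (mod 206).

Since 167 ∈ (Z/206Z)^×, its order divides φ(206) = φ(2)·φ(103) = 1·102 = 102 = 2 · 3 · 17.
Divisors of 102: 1, 2, 3, 6, 17, 34, 51, 102.
Check 167^d mod 206 for each divisor in increasing order:
167^1 ≡ 167
167^2 ≡ 79
167^3 ≡ 9
167^6 ≡ 81
167^17 ≡ 1
So ord_206(167) = 17.

17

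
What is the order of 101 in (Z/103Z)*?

102

ord(101) | φ(103) = 103 − 1 = 102 = 2 · 3 · 17.
Divisors of 102: 1, 2, 3, 6, 17, 34, 51, 102.
Test each divisor d:
101^1 ≡ 101
101^2 ≡ 4
101^3 ≡ 95
101^6 ≡ 64
101^17 ≡ 47
101^34 ≡ 46
101^51 ≡ 102
101^102 ≡ 1
The smallest such exponent is 102, so the order of 101 is 102.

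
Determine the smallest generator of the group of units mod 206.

φ(206) = φ(2)·φ(103) = 1·102 = 102 = 2 · 3 · 17.
g is a primitive root iff g^(102/q) ≢ 1 (mod 206) for each prime q ∈ {2, 3, 17}.
g = 2: gcd(2, 206) = 2 > 1, not a unit — skip.
g = 3: 3^51 ≡ 205; 3^34 ≡ 1 — hits 1, so not a primitive root.
g = 4: gcd(4, 206) = 2 > 1, not a unit — skip.
g = 5: 5^51 ≡ 205; 5^34 ≡ 159; 5^6 ≡ 175 — none is 1, so 5 is a primitive root.
Hence the least primitive root of 206 is 5.

5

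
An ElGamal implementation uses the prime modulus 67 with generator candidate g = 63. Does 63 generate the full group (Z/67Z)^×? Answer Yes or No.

Yes

φ(67) = 67 − 1 = 66 = 2 · 3 · 11.
An element g generates (Z/67Z)^× iff g^(66/q) ≢ 1 (mod 67) for each prime q ∈ {2, 3, 11}.
63^33 ≡ 66 (mod 67)  [q = 2: ≢ 1 ✓]
63^22 ≡ 29 (mod 67)  [q = 3: ≢ 1 ✓]
63^6 ≡ 9 (mod 67)  [q = 11: ≢ 1 ✓]
All checks pass, so 63 has order 66 and is a primitive root modulo 67.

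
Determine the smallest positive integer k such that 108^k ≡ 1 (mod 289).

Since 108 ∈ (Z/289Z)^×, its order divides φ(289) = φ(17^2) = 17·(17−1) = 272 = 2^4 · 17.
Divisors of 272: 1, 2, 4, 8, 16, 17, 34, 68, 136, 272.
Test each divisor d:
108^1 ≡ 108 (mod 289)
108^2 ≡ 104 (mod 289)
108^4 ≡ 123 (mod 289)
108^8 ≡ 101 (mod 289)
108^16 ≡ 86 (mod 289)
108^17 ≡ 40 (mod 289)
108^34 ≡ 155 (mod 289)
108^68 ≡ 38 (mod 289)
108^136 ≡ 288 (mod 289)
108^272 ≡ 1 (mod 289) ✓
Hence ord(108) = 272.

272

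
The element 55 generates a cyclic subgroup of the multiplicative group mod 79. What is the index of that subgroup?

26

By Lagrange's theorem, ord_79(55) divides φ(79) = 79 − 1 = 78 = 2 · 3 · 13.
Divisors of 78: 1, 2, 3, 6, 13, 26, 39, 78.
Test each divisor d:
55^1 ≡ 55 (mod 79)
55^2 ≡ 23 (mod 79)
55^3 ≡ 1 (mod 79) ✓
So ord_79(55) = 3, hence |⟨55⟩| = 3.
[(Z/79Z)^× : ⟨55⟩] = 78/3 = 26.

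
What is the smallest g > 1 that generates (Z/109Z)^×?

6

φ(109) = 109 − 1 = 108 = 2^2 · 3^3.
Test candidates g = 2, 3, … against the prime factors q ∈ {2, 3} of φ(109): g is a generator iff g^(108/q) ≢ 1 for every such q.
g = 2: 2^54 ≡ 108; 2^36 ≡ 1 — hits 1, so not a primitive root.
g = 3: 3^54 ≡ 1 — hits 1, so not a primitive root.
g = 4: 4^54 ≡ 1 — hits 1, so not a primitive root.
g = 5: 5^54 ≡ 1 — hits 1, so not a primitive root.
g = 6: 6^54 ≡ 108; 6^36 ≡ 63 — none is 1, so 6 is a primitive root.
The smallest primitive root modulo 109 is 6.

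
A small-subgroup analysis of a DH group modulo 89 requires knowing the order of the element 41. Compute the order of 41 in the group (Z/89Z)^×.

88

The order of 41 must divide φ(89) = 89 − 1 = 88 = 2^3 · 11.
Divisors of 88: 1, 2, 4, 8, 11, 22, 44, 88.
Evaluate successive powers at the divisors of 88:
41^1 ≡ 41
41^2 ≡ 79
41^4 ≡ 11
41^8 ≡ 32
41^11 ≡ 52
41^22 ≡ 34
41^44 ≡ 88
41^88 ≡ 1
So ord_89(41) = 88.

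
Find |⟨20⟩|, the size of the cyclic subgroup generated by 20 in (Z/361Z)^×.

19

Since 20 ∈ (Z/361Z)^×, its order divides φ(361) = φ(19^2) = 19·(19−1) = 342 = 2 · 3^2 · 19.
Divisors of 342: 1, 2, 3, 6, 9, 18, 19, 38, 57, 114, 171, 342.
Check 20^d mod 361 for each divisor in increasing order:
20^1 ≡ 20 (mod 361)
20^2 ≡ 39 (mod 361)
20^3 ≡ 58 (mod 361)
20^6 ≡ 115 (mod 361)
20^9 ≡ 172 (mod 361)
20^18 ≡ 343 (mod 361)
20^19 ≡ 1 (mod 361) ✓
The smallest such exponent is 19, so the order of 20 is 19.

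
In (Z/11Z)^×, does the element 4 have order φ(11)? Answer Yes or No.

No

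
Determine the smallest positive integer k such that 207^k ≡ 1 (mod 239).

238

ord(207) | φ(239) = 239 − 1 = 238 = 2 · 7 · 17.
Divisors of 238: 1, 2, 7, 14, 17, 34, 119, 238.
Test each divisor d:
207^1 ≡ 207
207^2 ≡ 68
207^7 ≡ 76
207^14 ≡ 40
207^17 ≡ 195
207^34 ≡ 24
207^119 ≡ 238
207^238 ≡ 1
So ord_239(207) = 238.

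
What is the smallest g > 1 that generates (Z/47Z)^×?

5

φ(47) = 47 − 1 = 46 = 2 · 23.
Test candidates g = 2, 3, … against the prime factors q ∈ {2, 23} of φ(47): g is a generator iff g^(46/q) ≢ 1 for every such q.
g = 2: 2^23 ≡ 1 — hits 1, so not a primitive root.
g = 3: 3^23 ≡ 1 — hits 1, so not a primitive root.
g = 4: 4^23 ≡ 1 — hits 1, so not a primitive root.
g = 5: 5^23 ≡ 46; 5^2 ≡ 25 — none is 1, so 5 is a primitive root.
Hence the least primitive root of 47 is 5.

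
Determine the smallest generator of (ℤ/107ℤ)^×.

2

φ(107) = 107 − 1 = 106 = 2 · 53.
g is a primitive root iff g^(106/q) ≢ 1 (mod 107) for each prime q ∈ {2, 53}.
g = 2: 2^53 ≡ 106; 2^2 ≡ 4 — none is 1, so 2 is a primitive root.
Hence the least primitive root of 107 is 2.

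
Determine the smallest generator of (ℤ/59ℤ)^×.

2

φ(59) = 59 − 1 = 58 = 2 · 29.
Test candidates g = 2, 3, … against the prime factors q ∈ {2, 29} of φ(59): g is a generator iff g^(58/q) ≢ 1 for every such q.
g = 2: 2^29 ≡ 58; 2^2 ≡ 4 — none is 1, so 2 is a primitive root.
The smallest primitive root modulo 59 is 2.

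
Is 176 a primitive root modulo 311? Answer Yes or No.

Yes

φ(311) = 311 − 1 = 310 = 2 · 5 · 31.
176 is a primitive root mod 311 iff 176^(φ(311)/q) ≢ 1 for every prime q | φ(311), i.e. q ∈ {2, 5, 31}.
176^155 ≡ 310 (mod 311)  [q = 2: ≢ 1 ✓]
176^62 ≡ 6 (mod 311)  [q = 5: ≢ 1 ✓]
176^10 ≡ 168 (mod 311)  [q = 31: ≢ 1 ✓]
Every test exponent gives a nontrivial residue, hence 176 generates the full group.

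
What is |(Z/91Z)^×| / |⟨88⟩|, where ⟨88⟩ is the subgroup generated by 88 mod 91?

12

ord(88) | φ(91) = φ(7·13) = (7−1)·(13−1) = 6·12 = 72 = 2^3 · 3^2.
Divisors of 72: 1, 2, 3, 4, 6, 8, 9, 12, 18, 24, 36, 72.
Test each divisor d:
88^1 ≡ 88 (mod 91)
88^2 ≡ 9 (mod 91)
88^3 ≡ 64 (mod 91)
88^4 ≡ 81 (mod 91)
88^6 ≡ 1 (mod 91) ✓
So ord_91(88) = 6, hence |⟨88⟩| = 6.
[(Z/91Z)^× : ⟨88⟩] = 72/6 = 12.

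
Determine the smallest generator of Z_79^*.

φ(79) = 79 − 1 = 78 = 2 · 3 · 13.
Test candidates g = 2, 3, … against the prime factors q ∈ {2, 3, 13} of φ(79): g is a generator iff g^(78/q) ≢ 1 for every such q.
g = 2: 2^39 ≡ 1 — hits 1, so not a primitive root.
g = 3: 3^39 ≡ 78; 3^26 ≡ 23; 3^6 ≡ 18 — none is 1, so 3 is a primitive root.
Hence the least primitive root of 79 is 3.

3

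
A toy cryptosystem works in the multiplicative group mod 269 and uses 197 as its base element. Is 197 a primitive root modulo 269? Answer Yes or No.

Yes

φ(269) = 269 − 1 = 268 = 2^2 · 67.
It suffices to check that the order of 197 is not a proper divisor of 268: compute 197^(268/q) for q ∈ {2, 67}.
197^134 ≡ 268 (mod 269)  [q = 2: ≢ 1 ✓]
197^4 ≡ 218 (mod 269)  [q = 67: ≢ 1 ✓]
All checks pass, so 197 has order 268 and is a primitive root modulo 269.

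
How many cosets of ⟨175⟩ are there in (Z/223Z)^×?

Since 175 ∈ (Z/223Z)^×, its order divides φ(223) = 223 − 1 = 222 = 2 · 3 · 37.
Divisors of 222: 1, 2, 3, 6, 37, 74, 111, 222.
Compute 175^d (mod 223) for the divisors d until we hit 1:
175^1 ≡ 175 (mod 223)
175^2 ≡ 74 (mod 223)
175^3 ≡ 16 (mod 223)
175^6 ≡ 33 (mod 223)
175^37 ≡ 39 (mod 223)
175^74 ≡ 183 (mod 223)
175^111 ≡ 1 (mod 223) ✓
So ord_223(175) = 111, hence |⟨175⟩| = 111.
Index = |(Z/223Z)^×| / |⟨175⟩| = 222 / 111 = 2.

2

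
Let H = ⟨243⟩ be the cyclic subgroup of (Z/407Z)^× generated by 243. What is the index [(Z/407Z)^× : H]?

By Lagrange's theorem, ord_407(243) divides φ(407) = φ(11·37) = (11−1)·(37−1) = 10·36 = 360 = 2^3 · 3^2 · 5.
Divisors of 360: 1, 2, 3, 4, 5, 6, 8, 9, 10, 12, 15, 18, 20, 24, 30, 36, 40, 45, 60, 72, 90, 120, 180, 360.
Compute 243^d (mod 407) for the divisors d until we hit 1:
243^1 ≡ 243 (mod 407)
243^2 ≡ 34 (mod 407)
243^3 ≡ 122 (mod 407)
243^4 ≡ 342 (mod 407)
243^5 ≡ 78 (mod 407)
243^6 ≡ 232 (mod 407)
243^8 ≡ 155 (mod 407)
243^9 ≡ 221 (mod 407)
243^10 ≡ 386 (mod 407)
243^12 ≡ 100 (mod 407)
243^15 ≡ 397 (mod 407)
243^18 ≡ 1 (mod 407) ✓
Thus |⟨243⟩| = ord(243) = 18.
Index = |(Z/407Z)^×| / |⟨243⟩| = 360 / 18 = 20.

20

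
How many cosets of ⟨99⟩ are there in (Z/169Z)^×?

39

ord(99) | φ(169) = φ(13^2) = 13·(13−1) = 156 = 2^2 · 3 · 13.
Divisors of 156: 1, 2, 3, 4, 6, 12, 13, 26, 39, 52, 78, 156.
Evaluate successive powers at the divisors of 156:
99^1 ≡ 99 (mod 169)
99^2 ≡ 168 (mod 169)
99^3 ≡ 70 (mod 169)
99^4 ≡ 1 (mod 169) ✓
The order of 99 is 4, so the subgroup it generates has 4 elements.
[(Z/169Z)^× : ⟨99⟩] = 156/4 = 39.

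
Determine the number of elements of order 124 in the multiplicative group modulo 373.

60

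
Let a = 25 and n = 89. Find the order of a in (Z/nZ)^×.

Since 25 ∈ (Z/89Z)^×, its order divides φ(89) = 89 − 1 = 88 = 2^3 · 11.
Divisors of 88: 1, 2, 4, 8, 11, 22, 44, 88.
Evaluate successive powers at the divisors of 88:
25^1 ≡ 25
25^2 ≡ 2
25^4 ≡ 4
25^8 ≡ 16
25^11 ≡ 88
25^22 ≡ 1
Therefore the multiplicative order of 25 modulo 89 is 22.

22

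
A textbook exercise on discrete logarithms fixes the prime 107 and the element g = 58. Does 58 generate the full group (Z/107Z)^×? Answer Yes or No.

Yes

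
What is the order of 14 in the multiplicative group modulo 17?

16

By Lagrange's theorem, ord_17(14) divides φ(17) = 17 − 1 = 16 = 2^4.
Divisors of 16: 1, 2, 4, 8, 16.
Test each divisor d:
14^1 ≡ 14
14^2 ≡ 9
14^4 ≡ 13
14^8 ≡ 16
14^16 ≡ 1
Therefore the multiplicative order of 14 modulo 17 is 16.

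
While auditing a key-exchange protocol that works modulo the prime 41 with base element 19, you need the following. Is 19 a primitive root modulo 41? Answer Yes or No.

φ(41) = 41 − 1 = 40 = 2^3 · 5.
Test 19^(40/q) mod 41 for each prime factor q of 40:
19^20 ≡ 40 (mod 41)  [q = 2: ≢ 1 ✓]
19^8 ≡ 37 (mod 41)  [q = 5: ≢ 1 ✓]
All checks pass, so 19 has order 40 and is a primitive root modulo 41.

Yes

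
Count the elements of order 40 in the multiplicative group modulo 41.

16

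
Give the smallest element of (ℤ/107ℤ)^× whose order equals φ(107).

2

φ(107) = 107 − 1 = 106 = 2 · 53.
Test candidates g = 2, 3, … against the prime factors q ∈ {2, 53} of φ(107): g is a generator iff g^(106/q) ≢ 1 for every such q.
g = 2: 2^53 ≡ 106; 2^2 ≡ 4 — none is 1, so 2 is a primitive root.
The smallest primitive root modulo 107 is 2.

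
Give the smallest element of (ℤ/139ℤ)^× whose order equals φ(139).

2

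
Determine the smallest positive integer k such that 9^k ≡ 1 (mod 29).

The order of 9 must divide φ(29) = 29 − 1 = 28 = 2^2 · 7.
Divisors of 28: 1, 2, 4, 7, 14, 28.
Evaluate successive powers at the divisors of 28:
9^1 ≡ 9 (mod 29)
9^2 ≡ 23 (mod 29)
9^4 ≡ 7 (mod 29)
9^7 ≡ 28 (mod 29)
9^14 ≡ 1 (mod 29) ✓
Hence ord(9) = 14.

14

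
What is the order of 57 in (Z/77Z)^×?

Since 57 ∈ (Z/77Z)^×, its order divides φ(77) = φ(7·11) = (7−1)·(11−1) = 6·10 = 60 = 2^2 · 3 · 5.
Divisors of 60: 1, 2, 3, 4, 5, 6, 10, 12, 15, 20, 30, 60.
Check 57^d mod 77 for each divisor in increasing order:
57^1 ≡ 57 (mod 77)
57^2 ≡ 15 (mod 77)
57^3 ≡ 8 (mod 77)
57^4 ≡ 71 (mod 77)
57^5 ≡ 43 (mod 77)
57^6 ≡ 64 (mod 77)
57^10 ≡ 1 (mod 77) ✓
Hence ord(57) = 10.

10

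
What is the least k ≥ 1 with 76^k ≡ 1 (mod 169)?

Since 76 ∈ (Z/169Z)^×, its order divides φ(169) = φ(13^2) = 13·(13−1) = 156 = 2^2 · 3 · 13.
Divisors of 156: 1, 2, 3, 4, 6, 12, 13, 26, 39, 52, 78, 156.
Test each divisor d:
76^1 ≡ 76
76^2 ≡ 30
76^3 ≡ 83
76^4 ≡ 55
76^6 ≡ 129
76^12 ≡ 79
76^13 ≡ 89
76^26 ≡ 147
76^39 ≡ 70
76^52 ≡ 146
76^78 ≡ 168
76^156 ≡ 1
The smallest such exponent is 156, so the order of 76 is 156.

156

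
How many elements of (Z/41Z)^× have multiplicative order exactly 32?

0

φ(41) = 41 − 1 = 40 = 2^3 · 5.
Since (Z/41Z)^× is cyclic of order 40, the number of elements of order d is φ(d) when d | 40 and 0 otherwise.
Since 32 ∤ 40, the count is 0.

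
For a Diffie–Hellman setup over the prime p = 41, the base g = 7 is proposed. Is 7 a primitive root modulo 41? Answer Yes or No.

φ(41) = 41 − 1 = 40 = 2^3 · 5.
An element g generates (Z/41Z)^× iff g^(40/q) ≢ 1 (mod 41) for each prime q ∈ {2, 5}.
7^20 ≡ 40 (mod 41)  [q = 2: ≢ 1 ✓]
7^8 ≡ 37 (mod 41)  [q = 5: ≢ 1 ✓]
Every test exponent gives a nontrivial residue, hence 7 generates the full group.

Yes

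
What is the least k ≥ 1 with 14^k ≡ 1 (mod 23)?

22

The order of 14 must divide φ(23) = 23 − 1 = 22 = 2 · 11.
Divisors of 22: 1, 2, 11, 22.
Evaluate successive powers at the divisors of 22:
14^1 ≡ 14 (mod 23)
14^2 ≡ 12 (mod 23)
14^11 ≡ 22 (mod 23)
14^22 ≡ 1 (mod 23) ✓
The smallest such exponent is 22, so the order of 14 is 22.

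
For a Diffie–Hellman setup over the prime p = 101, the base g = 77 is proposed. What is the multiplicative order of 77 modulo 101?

50

The order of 77 must divide φ(101) = 101 − 1 = 100 = 2^2 · 5^2.
Divisors of 100: 1, 2, 4, 5, 10, 20, 25, 50, 100.
Compute 77^d (mod 101) for the divisors d until we hit 1:
77^1 ≡ 77 (mod 101)
77^2 ≡ 71 (mod 101)
77^4 ≡ 92 (mod 101)
77^5 ≡ 14 (mod 101)
77^10 ≡ 95 (mod 101)
77^20 ≡ 36 (mod 101)
77^25 ≡ 100 (mod 101)
77^50 ≡ 1 (mod 101) ✓
Hence ord(77) = 50.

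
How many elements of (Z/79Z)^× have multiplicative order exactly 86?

φ(79) = 79 − 1 = 78 = 2 · 3 · 13.
Since (Z/79Z)^× is cyclic of order 78, the number of elements of order d is φ(d) when d | 78 and 0 otherwise.
Here 78 is not a multiple of 86, so there are no elements of order 86.

0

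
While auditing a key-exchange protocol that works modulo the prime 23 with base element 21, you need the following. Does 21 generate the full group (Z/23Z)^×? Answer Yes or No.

Yes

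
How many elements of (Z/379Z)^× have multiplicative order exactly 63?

36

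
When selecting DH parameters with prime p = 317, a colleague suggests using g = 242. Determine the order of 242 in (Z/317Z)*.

316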